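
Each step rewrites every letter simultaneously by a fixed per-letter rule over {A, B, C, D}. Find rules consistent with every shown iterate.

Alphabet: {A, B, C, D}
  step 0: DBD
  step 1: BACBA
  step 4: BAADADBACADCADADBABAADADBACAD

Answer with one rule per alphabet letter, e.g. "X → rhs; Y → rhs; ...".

  step 0 ⇒ step 1: DBD ⇒ BA·C·BA
    B ↦ C
    D ↦ BA
    A ↦ AD  (constrained at step 1)
    C ↦ DA  (constrained at step 1)

A->AD, B->C, C->DA, D->BA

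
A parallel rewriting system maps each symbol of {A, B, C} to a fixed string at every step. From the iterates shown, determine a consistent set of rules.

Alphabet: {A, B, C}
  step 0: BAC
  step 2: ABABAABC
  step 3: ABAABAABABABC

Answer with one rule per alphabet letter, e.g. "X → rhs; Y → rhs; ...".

A->AB, B->A, C->BC

  step 2 ⇒ step 3: ABABAABC ⇒ AB·A·AB·A·AB·AB·A·BC
    A ↦ AB
    B ↦ A
    C ↦ BC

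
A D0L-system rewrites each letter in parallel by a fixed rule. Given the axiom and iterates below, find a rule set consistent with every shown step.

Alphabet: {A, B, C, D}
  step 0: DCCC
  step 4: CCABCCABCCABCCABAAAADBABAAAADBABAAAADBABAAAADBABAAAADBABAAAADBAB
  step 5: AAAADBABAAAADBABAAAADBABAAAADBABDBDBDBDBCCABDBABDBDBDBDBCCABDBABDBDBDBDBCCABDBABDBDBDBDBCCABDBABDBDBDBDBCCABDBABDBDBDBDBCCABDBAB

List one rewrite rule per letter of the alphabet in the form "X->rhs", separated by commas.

  step 4 ⇒ step 5: CCABCCABCCABCCABAAAADBABAAAADBABAAAADBABAAAADBABAAAADBABAAAADBAB ⇒ AA·AA·DB·AB·AA·AA·DB·AB·AA·AA·DB·AB·AA·AA·DB·AB·DB·DB·DB·DB·CC·AB·DB·AB·DB·DB·DB·DB·CC·AB·DB·AB·DB·DB·DB·DB·CC·AB·DB·AB·DB·DB·DB·DB·CC·AB·DB·AB·DB·DB·DB·DB·CC·AB·DB·AB·DB·DB·DB·DB·CC·AB·DB·AB
    A ↦ DB
    B ↦ AB
    C ↦ AA
    D ↦ CC

A->DB, B->AB, C->AA, D->CC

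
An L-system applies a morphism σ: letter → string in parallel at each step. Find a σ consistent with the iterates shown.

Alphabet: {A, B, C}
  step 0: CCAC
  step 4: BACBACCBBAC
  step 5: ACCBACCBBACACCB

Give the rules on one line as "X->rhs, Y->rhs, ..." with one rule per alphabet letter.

A->C, B->AC, C->B

  step 4 ⇒ step 5: BACBACCBBAC ⇒ AC·C·B·AC·C·B·B·AC·AC·C·B
    A ↦ C
    B ↦ AC
    C ↦ B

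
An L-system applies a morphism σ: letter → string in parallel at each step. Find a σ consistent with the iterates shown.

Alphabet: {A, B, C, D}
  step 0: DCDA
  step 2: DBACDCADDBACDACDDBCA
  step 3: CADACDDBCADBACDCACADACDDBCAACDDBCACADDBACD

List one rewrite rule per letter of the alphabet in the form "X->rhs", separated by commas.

A->ACD, B->D, C->DB, D->CA

  step 2 ⇒ step 3: DBACDCADDBACDACDDBCA ⇒ CA·D·ACD·DB·CA·DB·ACD·CA·CA·D·ACD·DB·CA·ACD·DB·CA·CA·D·DB·ACD
    A ↦ ACD
    B ↦ D
    C ↦ DB
    D ↦ CA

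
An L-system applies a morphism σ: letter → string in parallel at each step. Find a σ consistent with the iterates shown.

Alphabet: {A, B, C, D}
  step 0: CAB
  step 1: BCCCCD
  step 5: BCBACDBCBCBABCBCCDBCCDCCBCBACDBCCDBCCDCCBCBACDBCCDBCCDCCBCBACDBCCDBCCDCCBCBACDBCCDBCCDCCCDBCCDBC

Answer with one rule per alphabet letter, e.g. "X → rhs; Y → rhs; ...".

A->CC, B->CD, C->BC, D->BA

  step 0 ⇒ step 1: CAB ⇒ BC·CC·CD
    A ↦ CC
    B ↦ CD
    C ↦ BC
    D ↦ BA  (constrained at step 1)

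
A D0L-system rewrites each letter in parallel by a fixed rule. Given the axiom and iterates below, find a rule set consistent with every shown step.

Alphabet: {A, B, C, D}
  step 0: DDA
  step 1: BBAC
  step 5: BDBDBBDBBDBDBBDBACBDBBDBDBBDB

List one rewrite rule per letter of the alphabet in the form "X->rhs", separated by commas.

  step 0 ⇒ step 1: DDA ⇒ B·B·AC
    A ↦ AC
    D ↦ B
    B ↦ DB  (constrained at step 1)
    C ↦ B  (constrained at step 1)

A->AC, B->DB, C->B, D->B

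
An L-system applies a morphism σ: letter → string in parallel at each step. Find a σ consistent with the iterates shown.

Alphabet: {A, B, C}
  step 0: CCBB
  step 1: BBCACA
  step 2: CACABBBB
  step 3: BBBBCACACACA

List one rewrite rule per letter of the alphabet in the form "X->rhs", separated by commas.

  step 2 ⇒ step 3: CACABBBB ⇒ B·B·B·B·CA·CA·CA·CA
    A ↦ B
    B ↦ CA
    C ↦ B

A->B, B->CA, C->B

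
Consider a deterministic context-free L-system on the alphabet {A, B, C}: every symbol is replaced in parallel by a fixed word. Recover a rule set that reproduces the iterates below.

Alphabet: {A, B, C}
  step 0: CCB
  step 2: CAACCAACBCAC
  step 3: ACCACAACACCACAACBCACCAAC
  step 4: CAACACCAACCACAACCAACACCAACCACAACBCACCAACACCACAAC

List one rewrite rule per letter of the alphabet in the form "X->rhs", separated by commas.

  step 3 ⇒ step 4: ACCACAACACCACAACBCACCAAC ⇒ CA·AC·AC·CA·AC·CA·CA·AC·CA·AC·AC·CA·AC·CA·CA·AC·BC·AC·CA·AC·AC·CA·CA·AC
    A ↦ CA
    B ↦ BC
    C ↦ AC

A->CA, B->BC, C->AC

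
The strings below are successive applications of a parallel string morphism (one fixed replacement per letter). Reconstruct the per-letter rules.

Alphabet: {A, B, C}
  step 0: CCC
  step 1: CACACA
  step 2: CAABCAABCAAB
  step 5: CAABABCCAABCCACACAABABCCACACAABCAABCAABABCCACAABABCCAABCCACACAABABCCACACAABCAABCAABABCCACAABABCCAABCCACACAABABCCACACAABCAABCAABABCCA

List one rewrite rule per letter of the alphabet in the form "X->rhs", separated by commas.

A->AB, B->CCA, C->CA

  step 1 ⇒ step 2: CACACA ⇒ CA·AB·CA·AB·CA·AB
    A ↦ AB
    C ↦ CA
    B ↦ CCA  (constrained at step 2)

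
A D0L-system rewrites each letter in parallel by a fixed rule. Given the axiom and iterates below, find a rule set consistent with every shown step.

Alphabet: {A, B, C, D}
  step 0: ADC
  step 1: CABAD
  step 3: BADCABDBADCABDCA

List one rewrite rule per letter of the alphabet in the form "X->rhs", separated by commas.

  step 0 ⇒ step 1: ADC ⇒ CA·BA·D
    A ↦ CA
    C ↦ D
    D ↦ BA
    B ↦ BD  (constrained at step 1)

A->CA, B->BD, C->D, D->BA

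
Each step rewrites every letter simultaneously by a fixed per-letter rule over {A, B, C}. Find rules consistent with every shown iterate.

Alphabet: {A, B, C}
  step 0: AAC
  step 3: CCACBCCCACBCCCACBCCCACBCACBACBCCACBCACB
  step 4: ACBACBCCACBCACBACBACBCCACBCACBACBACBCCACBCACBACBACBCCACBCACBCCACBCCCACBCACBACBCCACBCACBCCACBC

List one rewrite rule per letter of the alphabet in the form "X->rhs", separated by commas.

  step 3 ⇒ step 4: CCACBCCCACBCCCACBCCCACBCACBACBCCACBCACB ⇒ ACB·ACB·CC·ACB·C·ACB·ACB·ACB·CC·ACB·C·ACB·ACB·ACB·CC·ACB·C·ACB·ACB·ACB·CC·ACB·C·ACB·CC·ACB·C·CC·ACB·C·ACB·ACB·CC·ACB·C·ACB·CC·ACB·C
    A ↦ CC
    B ↦ C
    C ↦ ACB

A->CC, B->C, C->ACB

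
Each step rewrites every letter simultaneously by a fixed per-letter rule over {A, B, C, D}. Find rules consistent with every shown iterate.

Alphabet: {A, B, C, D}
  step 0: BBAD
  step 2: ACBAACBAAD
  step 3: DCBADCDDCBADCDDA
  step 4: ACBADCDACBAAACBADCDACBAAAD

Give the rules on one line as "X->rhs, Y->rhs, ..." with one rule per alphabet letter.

  step 3 ⇒ step 4: DCBADCDDCBADCDDA ⇒ A·CBA·DC·D·A·CBA·A·A·CBA·DC·D·A·CBA·A·A·D
    A ↦ D
    B ↦ DC
    C ↦ CBA
    D ↦ A

A->D, B->DC, C->CBA, D->A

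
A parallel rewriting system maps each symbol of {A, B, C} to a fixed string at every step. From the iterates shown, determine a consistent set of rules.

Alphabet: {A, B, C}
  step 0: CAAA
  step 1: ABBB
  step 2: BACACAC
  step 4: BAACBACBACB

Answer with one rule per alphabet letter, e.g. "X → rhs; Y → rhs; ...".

  step 1 ⇒ step 2: ABBB ⇒ B·AC·AC·AC
    A ↦ B
    B ↦ AC
  step 0 ⇒ step 1: CAAA ⇒ A·B·B·B
    C ↦ A

A->B, B->AC, C->A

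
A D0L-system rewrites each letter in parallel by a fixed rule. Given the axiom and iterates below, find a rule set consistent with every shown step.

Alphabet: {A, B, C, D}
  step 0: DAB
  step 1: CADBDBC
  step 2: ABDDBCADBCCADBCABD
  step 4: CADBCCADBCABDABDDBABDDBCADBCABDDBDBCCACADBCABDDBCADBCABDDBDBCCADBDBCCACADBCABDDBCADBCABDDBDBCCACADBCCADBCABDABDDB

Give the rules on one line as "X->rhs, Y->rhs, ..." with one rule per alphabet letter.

  step 1 ⇒ step 2: CADBDBC ⇒ ABD·DB·CA·DBC·CA·DBC·ABD
    A ↦ DB
    B ↦ DBC
    C ↦ ABD
    D ↦ CA

A->DB, B->DBC, C->ABD, D->CA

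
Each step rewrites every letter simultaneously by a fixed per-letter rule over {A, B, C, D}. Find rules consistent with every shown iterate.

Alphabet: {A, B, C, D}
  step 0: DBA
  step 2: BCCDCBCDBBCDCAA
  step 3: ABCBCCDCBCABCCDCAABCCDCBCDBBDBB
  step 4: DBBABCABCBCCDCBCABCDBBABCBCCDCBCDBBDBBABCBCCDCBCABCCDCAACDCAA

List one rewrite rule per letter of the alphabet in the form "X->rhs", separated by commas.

A->DBB, B->A, C->BC, D->CDC

  step 3 ⇒ step 4: ABCBCCDCBCABCCDCAABCCDCBCDBBDBB ⇒ DBB·A·BC·A·BC·BC·CDC·BC·A·BC·DBB·A·BC·BC·CDC·BC·DBB·DBB·A·BC·BC·CDC·BC·A·BC·CDC·A·A·CDC·A·A
    A ↦ DBB
    B ↦ A
    C ↦ BC
    D ↦ CDC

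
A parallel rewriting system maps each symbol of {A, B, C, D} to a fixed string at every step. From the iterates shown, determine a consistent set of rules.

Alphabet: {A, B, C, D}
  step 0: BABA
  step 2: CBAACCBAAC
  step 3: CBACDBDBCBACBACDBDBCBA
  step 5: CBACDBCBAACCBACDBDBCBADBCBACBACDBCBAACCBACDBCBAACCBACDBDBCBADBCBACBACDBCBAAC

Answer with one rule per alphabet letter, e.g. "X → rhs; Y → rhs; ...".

A->DB, B->C, C->CBA, D->A

  step 2 ⇒ step 3: CBAACCBAAC ⇒ CBA·C·DB·DB·CBA·CBA·C·DB·DB·CBA
    A ↦ DB
    B ↦ C
    C ↦ CBA
    D ↦ A  (constrained at step 3)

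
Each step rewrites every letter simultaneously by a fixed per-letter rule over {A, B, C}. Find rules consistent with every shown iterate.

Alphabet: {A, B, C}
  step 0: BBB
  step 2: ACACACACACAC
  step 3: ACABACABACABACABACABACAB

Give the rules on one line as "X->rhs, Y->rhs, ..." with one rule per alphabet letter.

A->AC, B->AA, C->AB

  step 2 ⇒ step 3: ACACACACACAC ⇒ AC·AB·AC·AB·AC·AB·AC·AB·AC·AB·AC·AB
    A ↦ AC
    C ↦ AB
    B ↦ AA  (constrained at step 0)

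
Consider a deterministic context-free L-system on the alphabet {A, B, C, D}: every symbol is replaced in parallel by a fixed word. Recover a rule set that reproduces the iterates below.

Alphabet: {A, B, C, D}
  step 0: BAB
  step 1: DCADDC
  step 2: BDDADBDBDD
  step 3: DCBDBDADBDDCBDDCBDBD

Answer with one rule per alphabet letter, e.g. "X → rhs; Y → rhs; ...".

A->AD, B->DC, C->D, D->BD

  step 2 ⇒ step 3: BDDADBDBDD ⇒ DC·BD·BD·AD·BD·DC·BD·DC·BD·BD
    A ↦ AD
    B ↦ DC
    D ↦ BD
  step 1 ⇒ step 2: DCADDC ⇒ BD·D·AD·BD·BD·D
    C ↦ D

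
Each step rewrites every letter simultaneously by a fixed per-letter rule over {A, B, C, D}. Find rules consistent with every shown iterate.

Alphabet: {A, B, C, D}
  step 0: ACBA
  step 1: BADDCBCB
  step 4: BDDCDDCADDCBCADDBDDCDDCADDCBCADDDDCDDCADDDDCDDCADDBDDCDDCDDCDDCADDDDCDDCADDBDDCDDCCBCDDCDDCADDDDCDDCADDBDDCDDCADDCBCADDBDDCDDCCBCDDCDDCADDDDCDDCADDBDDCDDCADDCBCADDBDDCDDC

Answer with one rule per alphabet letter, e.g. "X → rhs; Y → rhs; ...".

A->B, B->CBC, C->ADD, D->DDC

  step 0 ⇒ step 1: ACBA ⇒ B·ADD·CBC·B
    A ↦ B
    B ↦ CBC
    C ↦ ADD
    D ↦ DDC  (constrained at step 1)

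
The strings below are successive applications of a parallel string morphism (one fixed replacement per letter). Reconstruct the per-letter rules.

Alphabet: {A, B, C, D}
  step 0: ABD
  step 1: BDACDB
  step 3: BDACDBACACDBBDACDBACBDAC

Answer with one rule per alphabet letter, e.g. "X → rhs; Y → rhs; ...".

  step 0 ⇒ step 1: ABD ⇒ BD·AC·DB
    A ↦ BD
    B ↦ AC
    D ↦ DB
    C ↦ AC  (constrained at step 1)

A->BD, B->AC, C->AC, D->DB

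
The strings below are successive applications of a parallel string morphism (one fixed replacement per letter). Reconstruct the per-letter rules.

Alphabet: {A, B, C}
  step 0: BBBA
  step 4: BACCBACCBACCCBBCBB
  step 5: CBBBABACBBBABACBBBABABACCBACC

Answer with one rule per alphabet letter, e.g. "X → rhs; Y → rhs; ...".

  step 4 ⇒ step 5: BACCBACCBACCCBBCBB ⇒ C·BB·BA·BA·C·BB·BA·BA·C·BB·BA·BA·BA·C·C·BA·C·C
    A ↦ BB
    B ↦ C
    C ↦ BA

A->BB, B->C, C->BA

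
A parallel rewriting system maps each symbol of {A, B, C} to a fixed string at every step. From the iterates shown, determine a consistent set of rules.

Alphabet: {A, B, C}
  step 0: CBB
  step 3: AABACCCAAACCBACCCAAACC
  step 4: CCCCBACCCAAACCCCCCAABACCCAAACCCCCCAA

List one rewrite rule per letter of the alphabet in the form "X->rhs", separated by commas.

  step 3 ⇒ step 4: AABACCCAAACCBACCCAAACC ⇒ CC·CC·BAC·CC·A·A·A·CC·CC·CC·A·A·BAC·CC·A·A·A·CC·CC·CC·A·A
    A ↦ CC
    B ↦ BAC
    C ↦ A

A->CC, B->BAC, C->A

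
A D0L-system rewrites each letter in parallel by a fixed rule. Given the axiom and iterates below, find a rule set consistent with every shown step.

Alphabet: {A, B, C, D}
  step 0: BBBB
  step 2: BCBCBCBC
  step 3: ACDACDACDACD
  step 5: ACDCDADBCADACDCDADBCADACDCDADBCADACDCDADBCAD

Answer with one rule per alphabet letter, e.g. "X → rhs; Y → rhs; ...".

A->BC, B->A, C->CD, D->AD

  step 2 ⇒ step 3: BCBCBCBC ⇒ A·CD·A·CD·A·CD·A·CD
    B ↦ A
    C ↦ CD
    A ↦ BC  (constrained at step 3)
    D ↦ AD  (constrained at step 3)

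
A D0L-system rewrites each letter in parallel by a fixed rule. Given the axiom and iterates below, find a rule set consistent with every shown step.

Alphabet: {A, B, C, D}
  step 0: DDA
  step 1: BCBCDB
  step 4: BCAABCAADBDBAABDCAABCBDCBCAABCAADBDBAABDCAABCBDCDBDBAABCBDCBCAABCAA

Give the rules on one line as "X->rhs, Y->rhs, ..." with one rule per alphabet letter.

  step 0 ⇒ step 1: DDA ⇒ BC·BC·DB
    A ↦ DB
    D ↦ BC
    B ↦ AA  (constrained at step 1)
    C ↦ BDC  (constrained at step 1)

A->DB, B->AA, C->BDC, D->BC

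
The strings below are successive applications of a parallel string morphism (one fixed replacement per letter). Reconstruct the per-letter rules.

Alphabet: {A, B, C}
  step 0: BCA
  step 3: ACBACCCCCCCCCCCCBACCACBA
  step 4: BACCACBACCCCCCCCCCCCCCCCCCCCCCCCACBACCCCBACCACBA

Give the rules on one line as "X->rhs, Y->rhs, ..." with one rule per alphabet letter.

A->BA, B->AC, C->CC

  step 3 ⇒ step 4: ACBACCCCCCCCCCCCBACCACBA ⇒ BA·CC·AC·BA·CC·CC·CC·CC·CC·CC·CC·CC·CC·CC·CC·CC·AC·BA·CC·CC·BA·CC·AC·BA
    A ↦ BA
    B ↦ AC
    C ↦ CC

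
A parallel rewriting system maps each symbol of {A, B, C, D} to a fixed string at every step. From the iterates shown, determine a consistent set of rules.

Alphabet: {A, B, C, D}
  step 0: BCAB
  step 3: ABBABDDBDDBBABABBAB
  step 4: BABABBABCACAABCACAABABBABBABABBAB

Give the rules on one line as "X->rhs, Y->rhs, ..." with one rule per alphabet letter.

  step 3 ⇒ step 4: ABBABDDBDDBBABABBAB ⇒ B·AB·AB·B·AB·CA·CA·AB·CA·CA·AB·AB·B·AB·B·AB·AB·B·AB
    A ↦ B
    B ↦ AB
    D ↦ CA
    C ↦ DD  (constrained at step 0)

A->B, B->AB, C->DD, D->CA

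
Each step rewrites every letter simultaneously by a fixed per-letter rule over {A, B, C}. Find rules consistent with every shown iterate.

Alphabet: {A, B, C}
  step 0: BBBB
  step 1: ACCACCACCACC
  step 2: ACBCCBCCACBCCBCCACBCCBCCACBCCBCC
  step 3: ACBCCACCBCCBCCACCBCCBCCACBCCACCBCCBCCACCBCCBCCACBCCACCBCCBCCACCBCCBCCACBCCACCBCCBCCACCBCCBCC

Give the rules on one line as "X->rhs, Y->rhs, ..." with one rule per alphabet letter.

  step 2 ⇒ step 3: ACBCCBCCACBCCBCCACBCCBCCACBCCBCC ⇒ AC·BCC·ACC·BCC·BCC·ACC·BCC·BCC·AC·BCC·ACC·BCC·BCC·ACC·BCC·BCC·AC·BCC·ACC·BCC·BCC·ACC·BCC·BCC·AC·BCC·ACC·BCC·BCC·ACC·BCC·BCC
    A ↦ AC
    B ↦ ACC
    C ↦ BCC

A->AC, B->ACC, C->BCC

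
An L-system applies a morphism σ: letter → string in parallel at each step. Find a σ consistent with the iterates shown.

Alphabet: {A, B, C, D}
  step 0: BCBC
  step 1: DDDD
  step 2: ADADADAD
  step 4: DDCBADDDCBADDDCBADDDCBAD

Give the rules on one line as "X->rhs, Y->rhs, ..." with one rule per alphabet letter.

  step 1 ⇒ step 2: DDDD ⇒ AD·AD·AD·AD
    D ↦ AD
    A ↦ CB  (constrained at step 2)
  step 0 ⇒ step 1: BCBC ⇒ D·D·D·D
    B ↦ D
  step 0 ⇒ step 1: BCBC ⇒ D·D·D·D
    C ↦ D

A->CB, B->D, C->D, D->AD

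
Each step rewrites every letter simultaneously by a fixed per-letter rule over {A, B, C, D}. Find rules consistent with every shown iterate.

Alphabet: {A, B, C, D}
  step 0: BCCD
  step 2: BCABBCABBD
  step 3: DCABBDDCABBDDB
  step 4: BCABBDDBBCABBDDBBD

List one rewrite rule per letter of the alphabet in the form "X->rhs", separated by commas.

A->BB, B->D, C->CA, D->B

  step 3 ⇒ step 4: DCABBDDCABBDDB ⇒ B·CA·BB·D·D·B·B·CA·BB·D·D·B·B·D
    A ↦ BB
    B ↦ D
    C ↦ CA
    D ↦ B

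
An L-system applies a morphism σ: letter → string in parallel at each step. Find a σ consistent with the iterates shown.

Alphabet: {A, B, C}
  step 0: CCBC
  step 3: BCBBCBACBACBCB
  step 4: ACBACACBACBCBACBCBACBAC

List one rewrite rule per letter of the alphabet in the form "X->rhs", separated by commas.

A->BC, B->AC, C->B

  step 3 ⇒ step 4: BCBBCBACBACBCB ⇒ AC·B·AC·AC·B·AC·BC·B·AC·BC·B·AC·B·AC
    A ↦ BC
    B ↦ AC
    C ↦ B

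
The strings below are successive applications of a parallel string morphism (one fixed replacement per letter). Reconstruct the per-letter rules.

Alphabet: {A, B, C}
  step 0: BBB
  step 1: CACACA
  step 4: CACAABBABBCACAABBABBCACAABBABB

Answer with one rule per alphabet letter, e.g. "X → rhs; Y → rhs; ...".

A->BB, B->CA, C->A

  step 0 ⇒ step 1: BBB ⇒ CA·CA·CA
    B ↦ CA
    A ↦ BB  (constrained at step 1)
    C ↦ A  (constrained at step 1)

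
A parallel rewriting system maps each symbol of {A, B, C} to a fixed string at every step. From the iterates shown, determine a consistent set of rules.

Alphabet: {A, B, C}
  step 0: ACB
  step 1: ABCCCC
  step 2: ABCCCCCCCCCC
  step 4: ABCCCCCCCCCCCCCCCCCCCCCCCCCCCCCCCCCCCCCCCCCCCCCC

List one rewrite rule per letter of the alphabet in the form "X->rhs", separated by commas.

A->AB, B->CC, C->CC

  step 1 ⇒ step 2: ABCCCC ⇒ AB·CC·CC·CC·CC·CC
    A ↦ AB
    B ↦ CC
    C ↦ CC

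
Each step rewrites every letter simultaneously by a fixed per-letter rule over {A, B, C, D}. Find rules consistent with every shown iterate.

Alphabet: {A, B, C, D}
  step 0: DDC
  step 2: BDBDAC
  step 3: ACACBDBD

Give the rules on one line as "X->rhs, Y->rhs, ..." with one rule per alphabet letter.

A->BD, B->A, C->BD, D->C

  step 2 ⇒ step 3: BDBDAC ⇒ A·C·A·C·BD·BD
    A ↦ BD
    B ↦ A
    C ↦ BD
    D ↦ C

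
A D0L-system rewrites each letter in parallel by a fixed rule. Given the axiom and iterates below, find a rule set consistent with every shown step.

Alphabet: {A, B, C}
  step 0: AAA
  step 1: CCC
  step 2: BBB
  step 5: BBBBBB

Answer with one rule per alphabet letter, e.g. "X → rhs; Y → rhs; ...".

  step 1 ⇒ step 2: CCC ⇒ B·B·B
    C ↦ B
  step 0 ⇒ step 1: AAA ⇒ C·C·C
    A ↦ C
    B ↦ AA  (constrained at step 2)

A->C, B->AA, C->B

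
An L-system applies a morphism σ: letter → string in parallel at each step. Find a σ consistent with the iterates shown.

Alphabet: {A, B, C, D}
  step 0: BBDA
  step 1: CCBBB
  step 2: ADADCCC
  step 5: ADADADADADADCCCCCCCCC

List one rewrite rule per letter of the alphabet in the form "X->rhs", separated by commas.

  step 1 ⇒ step 2: CCBBB ⇒ AD·AD·C·C·C
    B ↦ C
    C ↦ AD
  step 0 ⇒ step 1: BBDA ⇒ C·C·B·BB
    A ↦ BB
  step 0 ⇒ step 1: BBDA ⇒ C·C·B·BB
    D ↦ B

A->BB, B->C, C->AD, D->B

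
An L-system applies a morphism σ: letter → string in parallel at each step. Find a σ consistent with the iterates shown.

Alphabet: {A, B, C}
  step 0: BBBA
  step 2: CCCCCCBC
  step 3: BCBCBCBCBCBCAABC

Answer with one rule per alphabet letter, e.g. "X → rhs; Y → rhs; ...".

  step 2 ⇒ step 3: CCCCCCBC ⇒ BC·BC·BC·BC·BC·BC·AA·BC
    B ↦ AA
    C ↦ BC
    A ↦ C  (constrained at step 0)

A->C, B->AA, C->BC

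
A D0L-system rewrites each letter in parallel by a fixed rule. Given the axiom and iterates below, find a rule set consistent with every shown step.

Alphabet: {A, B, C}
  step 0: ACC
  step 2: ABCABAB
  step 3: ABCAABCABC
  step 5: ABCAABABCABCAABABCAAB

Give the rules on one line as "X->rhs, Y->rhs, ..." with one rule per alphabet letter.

  step 2 ⇒ step 3: ABCABAB ⇒ AB·C·A·AB·C·AB·C
    A ↦ AB
    B ↦ C
    C ↦ A

A->AB, B->C, C->A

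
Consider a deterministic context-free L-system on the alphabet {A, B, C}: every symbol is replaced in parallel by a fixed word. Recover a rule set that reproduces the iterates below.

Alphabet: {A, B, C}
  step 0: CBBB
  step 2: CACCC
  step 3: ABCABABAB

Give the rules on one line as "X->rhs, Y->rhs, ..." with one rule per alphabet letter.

A->C, B->A, C->AB

  step 2 ⇒ step 3: CACCC ⇒ AB·C·AB·AB·AB
    A ↦ C
    C ↦ AB
    B ↦ A  (constrained at step 0)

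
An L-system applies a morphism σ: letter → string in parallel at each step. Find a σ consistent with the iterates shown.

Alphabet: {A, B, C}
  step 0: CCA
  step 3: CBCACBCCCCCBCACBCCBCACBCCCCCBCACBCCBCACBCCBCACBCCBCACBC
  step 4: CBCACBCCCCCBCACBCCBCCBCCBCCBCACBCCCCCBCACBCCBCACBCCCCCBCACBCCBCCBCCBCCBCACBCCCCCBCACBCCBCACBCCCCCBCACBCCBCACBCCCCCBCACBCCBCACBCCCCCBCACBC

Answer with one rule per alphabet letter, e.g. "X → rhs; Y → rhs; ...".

  step 3 ⇒ step 4: CBCACBCCCCCBCACBCCBCACBCCCCCBCACBCCBCACBCCBCACBCCBCACBC ⇒ CBC·A·CBC·CCC·CBC·A·CBC·CBC·CBC·CBC·CBC·A·CBC·CCC·CBC·A·CBC·CBC·A·CBC·CCC·CBC·A·CBC·CBC·CBC·CBC·CBC·A·CBC·CCC·CBC·A·CBC·CBC·A·CBC·CCC·CBC·A·CBC·CBC·A·CBC·CCC·CBC·A·CBC·CBC·A·CBC·CCC·CBC·A·CBC
    A ↦ CCC
    B ↦ A
    C ↦ CBC

A->CCC, B->A, C->CBC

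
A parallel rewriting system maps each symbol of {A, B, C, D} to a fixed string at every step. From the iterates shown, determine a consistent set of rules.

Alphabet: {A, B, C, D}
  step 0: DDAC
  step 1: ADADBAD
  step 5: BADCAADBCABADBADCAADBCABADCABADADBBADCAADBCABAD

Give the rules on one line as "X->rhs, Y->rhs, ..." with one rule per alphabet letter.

A->B, B->CA, C->AD, D->AD

  step 0 ⇒ step 1: DDAC ⇒ AD·AD·B·AD
    A ↦ B
    C ↦ AD
    D ↦ AD
    B ↦ CA  (constrained at step 1)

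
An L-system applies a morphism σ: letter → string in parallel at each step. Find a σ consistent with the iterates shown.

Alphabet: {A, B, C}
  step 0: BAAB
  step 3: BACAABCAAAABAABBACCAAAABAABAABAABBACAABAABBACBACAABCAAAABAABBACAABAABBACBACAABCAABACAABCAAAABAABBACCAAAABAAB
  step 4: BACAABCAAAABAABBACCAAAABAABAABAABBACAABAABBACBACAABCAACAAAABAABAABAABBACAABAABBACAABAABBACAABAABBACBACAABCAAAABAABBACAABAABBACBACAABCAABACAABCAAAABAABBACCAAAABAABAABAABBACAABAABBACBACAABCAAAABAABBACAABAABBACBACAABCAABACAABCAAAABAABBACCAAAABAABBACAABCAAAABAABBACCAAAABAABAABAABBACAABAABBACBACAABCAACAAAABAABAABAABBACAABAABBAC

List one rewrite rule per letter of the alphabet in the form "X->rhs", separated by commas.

  step 3 ⇒ step 4: BACAABCAAAABAABBACCAAAABAABAABAABBACAABAABBACBACAABCAAAABAABBACAABAABBACBACAABCAABACAABCAAAABAABBACCAAAABAAB ⇒ BAC·AAB·CAA·AAB·AAB·BAC·CAA·AAB·AAB·AAB·AAB·BAC·AAB·AAB·BAC·BAC·AAB·CAA·CAA·AAB·AAB·AAB·AAB·BAC·AAB·AAB·BAC·AAB·AAB·BAC·AAB·AAB·BAC·BAC·AAB·CAA·AAB·AAB·BAC·AAB·AAB·BAC·BAC·AAB·CAA·BAC·AAB·CAA·AAB·AAB·BAC·CAA·AAB·AAB·AAB·AAB·BAC·AAB·AAB·BAC·BAC·AAB·CAA·AAB·AAB·BAC·AAB·AAB·BAC·BAC·AAB·CAA·BAC·AAB·CAA·AAB·AAB·BAC·CAA·AAB·AAB·BAC·AAB·CAA·AAB·AAB·BAC·CAA·AAB·AAB·AAB·AAB·BAC·AAB·AAB·BAC·BAC·AAB·CAA·CAA·AAB·AAB·AAB·AAB·BAC·AAB·AAB·BAC
    A ↦ AAB
    B ↦ BAC
    C ↦ CAA

A->AAB, B->BAC, C->CAA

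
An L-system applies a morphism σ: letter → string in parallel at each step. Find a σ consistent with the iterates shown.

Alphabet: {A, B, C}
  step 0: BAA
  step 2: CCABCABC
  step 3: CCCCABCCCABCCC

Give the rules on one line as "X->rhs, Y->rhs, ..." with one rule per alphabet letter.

A->AB, B->C, C->CC

  step 2 ⇒ step 3: CCABCABC ⇒ CC·CC·AB·C·CC·AB·C·CC
    A ↦ AB
    B ↦ C
    C ↦ CC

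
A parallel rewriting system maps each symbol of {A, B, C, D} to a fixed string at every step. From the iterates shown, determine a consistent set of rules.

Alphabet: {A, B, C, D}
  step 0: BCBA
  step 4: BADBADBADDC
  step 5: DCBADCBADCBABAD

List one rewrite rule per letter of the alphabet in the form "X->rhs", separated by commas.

A->C, B->D, C->D, D->BA

  step 4 ⇒ step 5: BADBADBADDC ⇒ D·C·BA·D·C·BA·D·C·BA·BA·D
    A ↦ C
    B ↦ D
    C ↦ D
    D ↦ BA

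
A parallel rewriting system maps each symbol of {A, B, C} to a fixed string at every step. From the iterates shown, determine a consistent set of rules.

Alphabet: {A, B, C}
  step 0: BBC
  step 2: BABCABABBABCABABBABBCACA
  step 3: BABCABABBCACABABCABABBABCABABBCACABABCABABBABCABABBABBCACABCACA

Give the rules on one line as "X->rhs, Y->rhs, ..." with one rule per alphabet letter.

A->CA, B->BAB, C->BCA

  step 2 ⇒ step 3: BABCABABBABCABABBABBCACA ⇒ BAB·CA·BAB·BCA·CA·BAB·CA·BAB·BAB·CA·BAB·BCA·CA·BAB·CA·BAB·BAB·CA·BAB·BAB·BCA·CA·BCA·CA
    A ↦ CA
    B ↦ BAB
    C ↦ BCA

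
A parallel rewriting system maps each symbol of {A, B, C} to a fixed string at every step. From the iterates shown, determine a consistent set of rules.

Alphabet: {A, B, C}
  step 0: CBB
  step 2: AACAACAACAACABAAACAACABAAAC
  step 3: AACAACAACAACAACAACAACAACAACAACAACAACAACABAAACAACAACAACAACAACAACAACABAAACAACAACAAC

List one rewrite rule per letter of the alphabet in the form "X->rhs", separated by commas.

A->AAC, B->ABA, C->AAC

  step 2 ⇒ step 3: AACAACAACAACABAAACAACABAAAC ⇒ AAC·AAC·AAC·AAC·AAC·AAC·AAC·AAC·AAC·AAC·AAC·AAC·AAC·ABA·AAC·AAC·AAC·AAC·AAC·AAC·AAC·AAC·ABA·AAC·AAC·AAC·AAC
    A ↦ AAC
    B ↦ ABA
    C ↦ AAC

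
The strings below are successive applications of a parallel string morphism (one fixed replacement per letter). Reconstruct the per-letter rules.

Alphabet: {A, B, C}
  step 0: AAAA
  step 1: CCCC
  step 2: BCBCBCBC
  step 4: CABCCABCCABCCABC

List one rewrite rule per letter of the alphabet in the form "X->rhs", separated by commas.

  step 1 ⇒ step 2: CCCC ⇒ BC·BC·BC·BC
    C ↦ BC
  step 0 ⇒ step 1: AAAA ⇒ C·C·C·C
    A ↦ C
    B ↦ A  (constrained at step 2)

A->C, B->A, C->BC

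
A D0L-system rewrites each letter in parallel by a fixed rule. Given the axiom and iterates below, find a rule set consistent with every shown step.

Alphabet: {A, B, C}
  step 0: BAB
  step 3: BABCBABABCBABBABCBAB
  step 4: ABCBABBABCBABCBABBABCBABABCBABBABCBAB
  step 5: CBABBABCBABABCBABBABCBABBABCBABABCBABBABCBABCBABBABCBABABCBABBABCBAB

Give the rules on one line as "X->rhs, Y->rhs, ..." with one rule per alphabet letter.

  step 4 ⇒ step 5: ABCBABBABCBABCBABBABCBABABCBABBABCBAB ⇒ CB·AB·B·AB·CB·AB·AB·CB·AB·B·AB·CB·AB·B·AB·CB·AB·AB·CB·AB·B·AB·CB·AB·CB·AB·B·AB·CB·AB·AB·CB·AB·B·AB·CB·AB
    A ↦ CB
    B ↦ AB
    C ↦ B

A->CB, B->AB, C->B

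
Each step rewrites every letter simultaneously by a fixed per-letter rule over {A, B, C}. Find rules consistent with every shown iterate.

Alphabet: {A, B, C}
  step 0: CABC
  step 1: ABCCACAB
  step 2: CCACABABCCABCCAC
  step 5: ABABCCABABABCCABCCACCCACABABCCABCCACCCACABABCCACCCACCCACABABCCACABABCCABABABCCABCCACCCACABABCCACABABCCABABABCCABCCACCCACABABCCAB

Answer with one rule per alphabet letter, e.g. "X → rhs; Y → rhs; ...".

A->CC, B->AC, C->AB

  step 1 ⇒ step 2: ABCCACAB ⇒ CC·AC·AB·AB·CC·AB·CC·AC
    A ↦ CC
    B ↦ AC
    C ↦ AB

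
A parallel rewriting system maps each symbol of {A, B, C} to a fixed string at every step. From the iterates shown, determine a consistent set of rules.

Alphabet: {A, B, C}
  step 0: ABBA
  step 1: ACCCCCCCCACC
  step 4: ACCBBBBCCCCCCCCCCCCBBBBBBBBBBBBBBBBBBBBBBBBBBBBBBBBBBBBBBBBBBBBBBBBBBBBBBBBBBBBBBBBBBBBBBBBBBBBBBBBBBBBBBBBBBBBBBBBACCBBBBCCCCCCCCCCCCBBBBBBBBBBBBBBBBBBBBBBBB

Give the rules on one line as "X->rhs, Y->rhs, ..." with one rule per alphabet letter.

  step 0 ⇒ step 1: ABBA ⇒ ACC·CCC·CCC·ACC
    A ↦ ACC
    B ↦ CCC
    C ↦ BB  (constrained at step 1)

A->ACC, B->CCC, C->BB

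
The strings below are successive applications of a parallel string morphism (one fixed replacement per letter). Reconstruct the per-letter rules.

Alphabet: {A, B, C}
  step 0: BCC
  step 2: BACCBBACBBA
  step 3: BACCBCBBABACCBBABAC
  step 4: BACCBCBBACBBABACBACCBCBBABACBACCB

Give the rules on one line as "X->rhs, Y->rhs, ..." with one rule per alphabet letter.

A->C, B->BA, C->CB

  step 3 ⇒ step 4: BACCBCBBABACCBBABAC ⇒ BA·C·CB·CB·BA·CB·BA·BA·C·BA·C·CB·CB·BA·BA·C·BA·C·CB
    A ↦ C
    B ↦ BA
    C ↦ CB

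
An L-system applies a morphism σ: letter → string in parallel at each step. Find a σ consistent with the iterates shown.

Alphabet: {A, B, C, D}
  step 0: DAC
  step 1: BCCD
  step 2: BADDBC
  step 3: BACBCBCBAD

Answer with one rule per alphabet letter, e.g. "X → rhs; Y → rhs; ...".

A->C, B->BA, C->D, D->BC

  step 2 ⇒ step 3: BADDBC ⇒ BA·C·BC·BC·BA·D
    A ↦ C
    B ↦ BA
    C ↦ D
    D ↦ BC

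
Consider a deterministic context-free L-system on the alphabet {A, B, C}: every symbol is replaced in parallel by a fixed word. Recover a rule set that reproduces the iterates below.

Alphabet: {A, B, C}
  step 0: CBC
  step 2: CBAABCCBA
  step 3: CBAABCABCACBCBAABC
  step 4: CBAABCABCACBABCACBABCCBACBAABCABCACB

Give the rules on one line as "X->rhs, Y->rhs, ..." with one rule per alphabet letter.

  step 3 ⇒ step 4: CBAABCABCACBCBAABC ⇒ CB·A·ABC·ABC·A·CB·ABC·A·CB·ABC·CB·A·CB·A·ABC·ABC·A·CB
    A ↦ ABC
    B ↦ A
    C ↦ CB

A->ABC, B->A, C->CB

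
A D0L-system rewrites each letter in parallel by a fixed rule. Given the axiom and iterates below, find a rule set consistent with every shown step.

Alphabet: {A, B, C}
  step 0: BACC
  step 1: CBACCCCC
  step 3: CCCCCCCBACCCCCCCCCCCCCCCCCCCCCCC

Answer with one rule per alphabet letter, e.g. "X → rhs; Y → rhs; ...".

  step 0 ⇒ step 1: BACC ⇒ CB·AC·CC·CC
    A ↦ AC
    B ↦ CB
    C ↦ CC

A->AC, B->CB, C->CC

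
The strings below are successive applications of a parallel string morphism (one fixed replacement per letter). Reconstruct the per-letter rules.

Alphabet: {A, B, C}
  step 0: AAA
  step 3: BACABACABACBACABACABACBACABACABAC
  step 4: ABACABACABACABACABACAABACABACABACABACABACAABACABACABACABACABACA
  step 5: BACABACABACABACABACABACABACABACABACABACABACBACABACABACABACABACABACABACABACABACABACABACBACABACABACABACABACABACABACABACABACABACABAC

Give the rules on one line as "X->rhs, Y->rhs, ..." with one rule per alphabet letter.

A->BAC, B->A, C->A

  step 4 ⇒ step 5: ABACABACABACABACABACAABACABACABACABACABACAABACABACABACABACABACA ⇒ BAC·A·BAC·A·BAC·A·BAC·A·BAC·A·BAC·A·BAC·A·BAC·A·BAC·A·BAC·A·BAC·BAC·A·BAC·A·BAC·A·BAC·A·BAC·A·BAC·A·BAC·A·BAC·A·BAC·A·BAC·A·BAC·BAC·A·BAC·A·BAC·A·BAC·A·BAC·A·BAC·A·BAC·A·BAC·A·BAC·A·BAC·A·BAC
    A ↦ BAC
    B ↦ A
    C ↦ A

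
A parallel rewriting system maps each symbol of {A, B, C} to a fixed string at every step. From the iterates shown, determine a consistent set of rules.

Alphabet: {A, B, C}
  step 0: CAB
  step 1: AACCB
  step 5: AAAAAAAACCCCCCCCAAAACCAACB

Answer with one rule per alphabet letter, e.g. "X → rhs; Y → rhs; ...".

  step 0 ⇒ step 1: CAB ⇒ AA·C·CB
    A ↦ C
    B ↦ CB
    C ↦ AA

A->C, B->CB, C->AA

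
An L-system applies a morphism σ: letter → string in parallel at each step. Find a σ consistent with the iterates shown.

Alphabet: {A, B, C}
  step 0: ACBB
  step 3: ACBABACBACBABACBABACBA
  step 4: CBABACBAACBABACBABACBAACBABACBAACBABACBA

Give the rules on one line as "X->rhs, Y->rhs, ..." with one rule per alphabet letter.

  step 3 ⇒ step 4: ACBABACBACBABACBABACBA ⇒ CBA·B·A·CBA·A·CBA·B·A·CBA·B·A·CBA·A·CBA·B·A·CBA·A·CBA·B·A·CBA
    A ↦ CBA
    B ↦ A
    C ↦ B

A->CBA, B->A, C->B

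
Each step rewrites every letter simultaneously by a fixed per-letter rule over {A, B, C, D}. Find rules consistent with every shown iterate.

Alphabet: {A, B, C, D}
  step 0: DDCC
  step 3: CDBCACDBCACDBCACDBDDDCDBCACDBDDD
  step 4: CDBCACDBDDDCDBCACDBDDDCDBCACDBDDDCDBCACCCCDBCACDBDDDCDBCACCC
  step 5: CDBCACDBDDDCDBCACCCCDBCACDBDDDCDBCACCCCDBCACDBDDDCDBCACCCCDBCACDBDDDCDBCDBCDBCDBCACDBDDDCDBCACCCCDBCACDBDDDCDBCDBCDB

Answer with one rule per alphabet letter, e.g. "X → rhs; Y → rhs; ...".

  step 4 ⇒ step 5: CDBCACDBDDDCDBCACDBDDDCDBCACDBDDDCDBCACCCCDBCACDBDDDCDBCACCC ⇒ CDB·C·A·CDB·DDD·CDB·C·A·C·C·C·CDB·C·A·CDB·DDD·CDB·C·A·C·C·C·CDB·C·A·CDB·DDD·CDB·C·A·C·C·C·CDB·C·A·CDB·DDD·CDB·CDB·CDB·CDB·C·A·CDB·DDD·CDB·C·A·C·C·C·CDB·C·A·CDB·DDD·CDB·CDB·CDB
    A ↦ DDD
    B ↦ A
    C ↦ CDB
    D ↦ C

A->DDD, B->A, C->CDB, D->C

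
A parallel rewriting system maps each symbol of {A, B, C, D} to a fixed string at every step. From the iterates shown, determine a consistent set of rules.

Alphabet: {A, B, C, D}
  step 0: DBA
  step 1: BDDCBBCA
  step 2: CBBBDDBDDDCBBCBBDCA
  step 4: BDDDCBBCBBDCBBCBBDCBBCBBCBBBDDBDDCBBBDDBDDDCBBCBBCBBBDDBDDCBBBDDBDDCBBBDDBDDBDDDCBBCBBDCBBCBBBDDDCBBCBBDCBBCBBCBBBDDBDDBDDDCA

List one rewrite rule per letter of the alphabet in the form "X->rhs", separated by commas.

A->CA, B->CBB, C->D, D->BDD

  step 1 ⇒ step 2: BDDCBBCA ⇒ CBB·BDD·BDD·D·CBB·CBB·D·CA
    A ↦ CA
    B ↦ CBB
    C ↦ D
    D ↦ BDD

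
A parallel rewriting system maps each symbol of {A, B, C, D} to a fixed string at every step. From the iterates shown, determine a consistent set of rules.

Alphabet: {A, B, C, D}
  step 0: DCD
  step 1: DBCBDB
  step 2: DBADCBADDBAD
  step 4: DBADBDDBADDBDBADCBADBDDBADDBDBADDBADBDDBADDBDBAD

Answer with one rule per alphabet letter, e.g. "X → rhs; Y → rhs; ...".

  step 1 ⇒ step 2: DBCBDB ⇒ DB·AD·CB·AD·DB·AD
    B ↦ AD
    C ↦ CB
    D ↦ DB
    A ↦ BD  (constrained at step 2)

A->BD, B->AD, C->CB, D->DB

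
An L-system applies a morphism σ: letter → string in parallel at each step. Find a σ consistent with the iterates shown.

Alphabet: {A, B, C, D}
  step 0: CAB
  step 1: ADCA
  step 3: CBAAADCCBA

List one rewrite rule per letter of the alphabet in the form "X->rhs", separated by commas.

A->DC, B->A, C->A, D->CB

  step 0 ⇒ step 1: CAB ⇒ A·DC·A
    A ↦ DC
    B ↦ A
    C ↦ A
    D ↦ CB  (constrained at step 1)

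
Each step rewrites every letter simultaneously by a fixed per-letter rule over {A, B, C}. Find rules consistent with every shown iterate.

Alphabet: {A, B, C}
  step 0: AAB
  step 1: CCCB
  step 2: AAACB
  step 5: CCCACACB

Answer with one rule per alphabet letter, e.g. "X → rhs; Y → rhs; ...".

A->C, B->CB, C->A

  step 1 ⇒ step 2: CCCB ⇒ A·A·A·CB
    B ↦ CB
    C ↦ A
  step 0 ⇒ step 1: AAB ⇒ C·C·CB
    A ↦ C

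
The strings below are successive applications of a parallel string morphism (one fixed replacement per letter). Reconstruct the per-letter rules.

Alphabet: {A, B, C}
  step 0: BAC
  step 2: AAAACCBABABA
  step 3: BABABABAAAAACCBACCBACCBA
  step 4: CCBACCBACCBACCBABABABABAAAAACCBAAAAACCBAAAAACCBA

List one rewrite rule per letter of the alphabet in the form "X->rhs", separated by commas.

  step 3 ⇒ step 4: BABABABAAAAACCBACCBACCBA ⇒ CC·BA·CC·BA·CC·BA·CC·BA·BA·BA·BA·BA·AA·AA·CC·BA·AA·AA·CC·BA·AA·AA·CC·BA
    A ↦ BA
    B ↦ CC
    C ↦ AA

A->BA, B->CC, C->AA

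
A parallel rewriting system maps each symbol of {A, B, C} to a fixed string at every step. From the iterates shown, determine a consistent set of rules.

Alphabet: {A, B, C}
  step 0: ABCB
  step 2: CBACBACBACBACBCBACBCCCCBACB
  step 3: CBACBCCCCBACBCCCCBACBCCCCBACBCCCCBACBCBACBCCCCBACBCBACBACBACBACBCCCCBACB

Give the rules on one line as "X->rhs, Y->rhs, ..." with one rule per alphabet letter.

  step 2 ⇒ step 3: CBACBACBACBACBCBACBCCCCBACB ⇒ CBA·CB·CCC·CBA·CB·CCC·CBA·CB·CCC·CBA·CB·CCC·CBA·CB·CBA·CB·CCC·CBA·CB·CBA·CBA·CBA·CBA·CB·CCC·CBA·CB
    A ↦ CCC
    B ↦ CB
    C ↦ CBA

A->CCC, B->CB, C->CBA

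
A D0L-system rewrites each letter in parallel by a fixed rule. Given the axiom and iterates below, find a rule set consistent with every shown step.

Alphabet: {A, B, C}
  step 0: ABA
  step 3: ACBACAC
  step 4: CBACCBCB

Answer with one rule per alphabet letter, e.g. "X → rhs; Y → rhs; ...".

A->C, B->AC, C->B

  step 3 ⇒ step 4: ACBACAC ⇒ C·B·AC·C·B·C·B
    A ↦ C
    B ↦ AC
    C ↦ B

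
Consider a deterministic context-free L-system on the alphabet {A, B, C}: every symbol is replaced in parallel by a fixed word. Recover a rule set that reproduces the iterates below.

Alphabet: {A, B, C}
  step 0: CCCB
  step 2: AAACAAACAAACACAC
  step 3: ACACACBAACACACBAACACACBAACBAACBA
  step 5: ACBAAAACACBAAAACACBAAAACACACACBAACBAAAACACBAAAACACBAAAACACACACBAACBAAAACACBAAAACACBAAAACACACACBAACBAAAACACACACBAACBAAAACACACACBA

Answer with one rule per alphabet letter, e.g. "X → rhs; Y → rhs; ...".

  step 2 ⇒ step 3: AAACAAACAAACACAC ⇒ AC·AC·AC·BA·AC·AC·AC·BA·AC·AC·AC·BA·AC·BA·AC·BA
    A ↦ AC
    C ↦ BA
    B ↦ AA  (constrained at step 0)

A->AC, B->AA, C->BA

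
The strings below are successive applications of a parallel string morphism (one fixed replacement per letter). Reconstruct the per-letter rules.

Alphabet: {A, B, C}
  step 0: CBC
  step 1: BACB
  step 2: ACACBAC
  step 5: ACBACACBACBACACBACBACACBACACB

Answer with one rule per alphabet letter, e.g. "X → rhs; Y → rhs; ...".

  step 1 ⇒ step 2: BACB ⇒ AC·AC·B·AC
    A ↦ AC
    B ↦ AC
    C ↦ B

A->AC, B->AC, C->B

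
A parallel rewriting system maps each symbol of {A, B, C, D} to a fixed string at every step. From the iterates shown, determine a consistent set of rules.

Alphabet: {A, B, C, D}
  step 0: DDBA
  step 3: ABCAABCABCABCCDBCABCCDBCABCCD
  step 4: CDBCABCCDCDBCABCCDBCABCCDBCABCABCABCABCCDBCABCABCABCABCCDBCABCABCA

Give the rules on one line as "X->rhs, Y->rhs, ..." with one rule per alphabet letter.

A->CD, B->BC, C->ABC, D->A

  step 3 ⇒ step 4: ABCAABCABCABCCDBCABCCDBCABCCD ⇒ CD·BC·ABC·CD·CD·BC·ABC·CD·BC·ABC·CD·BC·ABC·ABC·A·BC·ABC·CD·BC·ABC·ABC·A·BC·ABC·CD·BC·ABC·ABC·A
    A ↦ CD
    B ↦ BC
    C ↦ ABC
    D ↦ A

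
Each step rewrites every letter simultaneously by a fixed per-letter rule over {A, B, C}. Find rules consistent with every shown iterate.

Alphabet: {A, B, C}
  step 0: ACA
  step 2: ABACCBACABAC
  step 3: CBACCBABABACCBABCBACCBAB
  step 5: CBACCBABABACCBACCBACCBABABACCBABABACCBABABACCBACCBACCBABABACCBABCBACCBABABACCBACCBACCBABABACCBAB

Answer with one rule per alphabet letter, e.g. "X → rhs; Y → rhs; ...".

  step 2 ⇒ step 3: ABACCBACABAC ⇒ CB·AC·CB·AB·AB·AC·CB·AB·CB·AC·CB·AB
    A ↦ CB
    B ↦ AC
    C ↦ AB

A->CB, B->AC, C->AB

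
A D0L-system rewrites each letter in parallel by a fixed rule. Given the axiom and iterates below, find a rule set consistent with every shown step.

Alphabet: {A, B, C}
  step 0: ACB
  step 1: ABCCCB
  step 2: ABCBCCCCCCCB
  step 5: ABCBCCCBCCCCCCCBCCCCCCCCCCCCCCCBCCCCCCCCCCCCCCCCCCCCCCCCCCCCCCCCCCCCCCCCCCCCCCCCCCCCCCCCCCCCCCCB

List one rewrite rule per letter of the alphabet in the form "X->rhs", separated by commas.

A->AB, B->CB, C->CC

  step 1 ⇒ step 2: ABCCCB ⇒ AB·CB·CC·CC·CC·CB
    A ↦ AB
    B ↦ CB
    C ↦ CC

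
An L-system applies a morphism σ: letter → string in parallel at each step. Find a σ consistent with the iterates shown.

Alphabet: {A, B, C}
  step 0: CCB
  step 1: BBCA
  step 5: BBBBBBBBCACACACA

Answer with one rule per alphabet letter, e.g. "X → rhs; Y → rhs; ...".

  step 0 ⇒ step 1: CCB ⇒ B·B·CA
    B ↦ CA
    C ↦ B
    A ↦ B  (constrained at step 1)

A->B, B->CA, C->B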